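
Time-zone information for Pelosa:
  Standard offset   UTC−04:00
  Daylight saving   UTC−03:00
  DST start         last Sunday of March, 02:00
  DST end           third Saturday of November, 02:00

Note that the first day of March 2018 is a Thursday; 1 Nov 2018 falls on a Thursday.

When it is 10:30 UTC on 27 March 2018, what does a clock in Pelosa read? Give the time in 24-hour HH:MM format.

1 March 2018 is a Thursday, so Sundays fall on 4, 11, 18, 25; the last is March 25.
1 November 2018 is a Thursday, so the first Saturday is November 3 and the third is November 17.
At the standard offset (UTC−04:00), 10:30 UTC − 4h = 06:30 Pelosa standard time.
The standard-time date in Pelosa, 27 March 2018, falls between 25 March and 17 November, so daylight saving is in effect and Pelosa is at UTC−03:00.
10:30 UTC − 3h = 07:30 local.

07:30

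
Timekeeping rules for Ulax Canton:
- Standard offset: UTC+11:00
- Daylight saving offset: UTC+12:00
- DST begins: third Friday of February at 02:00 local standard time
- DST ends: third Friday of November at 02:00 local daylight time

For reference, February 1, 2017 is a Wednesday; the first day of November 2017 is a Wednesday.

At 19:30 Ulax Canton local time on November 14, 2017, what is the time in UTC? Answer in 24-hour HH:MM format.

1 February 2017 is a Wednesday, so the first Friday is February 3 and the third is February 17.
1 November 2017 is a Wednesday, so the first Friday is November 3 and the third is November 17.
November 14, 2017 falls between 17 February and 17 November, so daylight saving is in effect and Ulax Canton is at UTC+12:00.
19:30 local − 12h = 07:30 UTC.

07:30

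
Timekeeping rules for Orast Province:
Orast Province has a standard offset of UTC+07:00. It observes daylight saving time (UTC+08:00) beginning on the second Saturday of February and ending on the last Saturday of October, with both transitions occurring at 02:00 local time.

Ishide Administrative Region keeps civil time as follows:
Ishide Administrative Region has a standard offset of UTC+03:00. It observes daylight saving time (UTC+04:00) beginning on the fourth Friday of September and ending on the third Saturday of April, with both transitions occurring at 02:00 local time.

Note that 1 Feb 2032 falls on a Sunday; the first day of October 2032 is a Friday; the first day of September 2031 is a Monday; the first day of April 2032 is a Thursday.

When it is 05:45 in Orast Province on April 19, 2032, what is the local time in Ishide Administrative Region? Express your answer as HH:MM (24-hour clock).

00:45

1 February 2032 is a Sunday, so the first Saturday is February 7 and the second is February 14.
1 October 2032 is a Friday, so Saturdays fall on 2, 9, 16, 23, 30; the last is October 30.
Daylight saving runs 14 February – 30 October; April 19, 2032 is inside that window, so Orast Province is at UTC+08:00.
05:45 Orast Province − 8h = 21:45 UTC (rolling into the previous day, 18 April 2032).
1 September 2031 is a Monday, so the first Friday is September 5 and the fourth is September 26.
1 April 2032 is a Thursday, so the first Saturday is April 3 and the third is April 17.
At the standard offset (UTC+03:00), 21:45 UTC + 3h = 00:45 Ishide Administrative Region standard time (rolling into the next day, 19 April 2032).
The standard-time date in Ishide Administrative Region, April 19, 2032, does not fall between 26 September 2031 and 17 April 2032, so daylight saving is not in effect and Ishide Administrative Region is at UTC+03:00.
21:45 UTC + 3h = 00:45 Ishide Administrative Region (rolling into the next day, 19 April 2032).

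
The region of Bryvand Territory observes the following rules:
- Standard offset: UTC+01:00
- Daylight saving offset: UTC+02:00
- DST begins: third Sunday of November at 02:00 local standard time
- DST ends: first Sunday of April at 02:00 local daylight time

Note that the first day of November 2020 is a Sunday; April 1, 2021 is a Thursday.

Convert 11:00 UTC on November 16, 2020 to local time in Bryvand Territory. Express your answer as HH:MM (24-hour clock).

1 November 2020 is a Sunday, so the first Sunday is November 1 and the third is November 15.
1 April 2021 is a Thursday, so the first Sunday is April 4.
At the standard offset (UTC+01:00), 11:00 UTC + 1h = 12:00 Bryvand Territory standard time.
The standard-time date in Bryvand Territory, November 16, 2020, lies within the daylight-saving period (15 November 2020 – 4 April 2021), so Bryvand Territory is on daylight time, UTC+02:00.
11:00 UTC + 2h = 13:00 local.

13:00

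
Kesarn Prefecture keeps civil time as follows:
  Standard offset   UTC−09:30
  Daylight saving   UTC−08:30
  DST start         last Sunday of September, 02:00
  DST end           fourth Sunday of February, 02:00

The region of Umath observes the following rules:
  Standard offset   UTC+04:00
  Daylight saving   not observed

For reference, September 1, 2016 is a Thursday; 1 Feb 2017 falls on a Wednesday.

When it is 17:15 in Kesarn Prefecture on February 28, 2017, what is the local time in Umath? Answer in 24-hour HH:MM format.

06:45

1 September 2016 is a Thursday, so Sundays fall on 4, 11, 18, 25; the last is September 25.
1 February 2017 is a Wednesday, so the first Sunday is February 5 and the fourth is February 26.
February 28, 2017 is outside the daylight-saving period (25 September 2016 – 26 February 2017), so Kesarn Prefecture is on standard time, UTC−09:30.
17:15 Kesarn Prefecture + 9h30m = 02:45 UTC (rolling into the next day, 1 March 2017).
Umath has no daylight saving, so its offset is UTC+04:00 year-round.
02:45 UTC + 4h = 06:45 Umath.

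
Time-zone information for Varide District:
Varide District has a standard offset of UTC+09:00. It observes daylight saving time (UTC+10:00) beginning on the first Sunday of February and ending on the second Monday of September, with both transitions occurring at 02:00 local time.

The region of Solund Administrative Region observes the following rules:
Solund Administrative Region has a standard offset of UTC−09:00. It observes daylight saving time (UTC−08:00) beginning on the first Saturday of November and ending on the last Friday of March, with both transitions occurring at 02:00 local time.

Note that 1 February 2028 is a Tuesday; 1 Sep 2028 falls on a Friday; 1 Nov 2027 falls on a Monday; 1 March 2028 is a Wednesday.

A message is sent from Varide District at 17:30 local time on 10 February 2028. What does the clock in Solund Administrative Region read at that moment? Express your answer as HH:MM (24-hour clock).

23:30

1 February 2028 is a Tuesday, so the first Sunday is February 6.
1 September 2028 is a Friday, so the first Monday is September 4 and the second is September 11.
10 February 2028 falls between 6 February and 11 September, so daylight saving is in effect and Varide District is at UTC+10:00.
17:30 Varide District − 10h = 07:30 UTC.
1 November 2027 is a Monday, so the first Saturday is November 6.
1 March 2028 is a Wednesday, so Fridays fall on 3, 10, 17, 24, 31; the last is March 31.
At the standard offset (UTC−09:00), 07:30 UTC − 9h = 22:30 Solund Administrative Region standard time (rolling into the previous day, 9 February 2028).
Daylight saving runs 6 November 2027 – 31 March 2028; the standard-time date in Solund Administrative Region, 9 February 2028, is inside that window, so Solund Administrative Region is at UTC−08:00.
07:30 UTC − 8h = 23:30 Solund Administrative Region (rolling into the previous day, 9 February 2028).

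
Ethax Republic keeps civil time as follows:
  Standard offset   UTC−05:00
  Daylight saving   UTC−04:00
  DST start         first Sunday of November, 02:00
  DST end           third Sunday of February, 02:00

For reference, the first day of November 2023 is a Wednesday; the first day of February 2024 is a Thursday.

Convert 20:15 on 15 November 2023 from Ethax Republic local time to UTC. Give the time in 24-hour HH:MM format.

1 November 2023 is a Wednesday, so the first Sunday is November 5.
1 February 2024 is a Thursday, so the first Sunday is February 4 and the third is February 18.
Daylight saving runs 5 November 2023 – 18 February 2024; 15 November 2023 is inside that window, so Ethax Republic is at UTC−04:00.
20:15 local + 4h = 00:15 UTC (rolling into the next day, 16 November 2023).

00:15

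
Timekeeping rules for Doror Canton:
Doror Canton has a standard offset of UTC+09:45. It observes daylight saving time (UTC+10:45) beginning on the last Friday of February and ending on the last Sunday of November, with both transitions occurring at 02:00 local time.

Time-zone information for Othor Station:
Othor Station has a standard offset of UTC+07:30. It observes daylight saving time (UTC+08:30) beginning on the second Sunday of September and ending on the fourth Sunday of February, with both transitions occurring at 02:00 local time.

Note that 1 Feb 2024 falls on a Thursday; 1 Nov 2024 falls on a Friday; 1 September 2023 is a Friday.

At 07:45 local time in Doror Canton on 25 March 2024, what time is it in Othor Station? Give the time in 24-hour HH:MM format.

1 February 2024 is a Thursday, so Fridays fall on 2, 9, 16, 23; the last is February 23.
1 November 2024 is a Friday, so Sundays fall on 3, 10, 17, 24; the last is November 24.
Daylight saving runs 23 February – 24 November; 25 March 2024 is inside that window, so Doror Canton is at UTC+10:45.
07:45 Doror Canton − 10h45m = 21:00 UTC (rolling into the previous day, 24 March 2024).
1 September 2023 is a Friday, so the first Sunday is September 3 and the second is September 10.
1 February 2024 is a Thursday, so the first Sunday is February 4 and the fourth is February 25.
At the standard offset (UTC+07:30), 21:00 UTC + 7h30m = 04:30 Othor Station standard time (rolling into the next day, 25 March 2024).
The standard-time date in Othor Station, 25 March 2024, does not fall between 10 September 2023 and 25 February 2024, so daylight saving is not in effect and Othor Station is at UTC+07:30.
21:00 UTC + 7h30m = 04:30 Othor Station (rolling into the next day, 25 March 2024).

04:30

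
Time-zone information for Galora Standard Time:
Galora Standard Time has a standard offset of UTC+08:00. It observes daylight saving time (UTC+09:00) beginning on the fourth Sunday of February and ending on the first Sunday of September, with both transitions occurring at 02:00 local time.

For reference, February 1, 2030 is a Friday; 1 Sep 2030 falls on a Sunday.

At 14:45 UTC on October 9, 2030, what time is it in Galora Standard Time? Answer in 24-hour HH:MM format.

1 February 2030 is a Friday, so the first Sunday is February 3 and the fourth is February 24.
1 September 2030 is a Sunday, so the first Sunday is September 1.
At the standard offset (UTC+08:00), 14:45 UTC + 8h = 22:45 Galora Standard Time standard time.
The standard-time date in Galora Standard Time, October 9, 2030, is outside the daylight-saving period (24 February – 1 September), so Galora Standard Time is on standard time, UTC+08:00.
14:45 UTC + 8h = 22:45 local.

22:45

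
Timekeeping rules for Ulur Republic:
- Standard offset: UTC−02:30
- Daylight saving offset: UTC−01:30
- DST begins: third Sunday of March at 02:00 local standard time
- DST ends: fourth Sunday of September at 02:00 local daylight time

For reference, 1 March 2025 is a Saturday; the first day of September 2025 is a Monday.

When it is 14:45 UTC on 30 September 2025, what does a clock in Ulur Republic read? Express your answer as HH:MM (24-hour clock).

1 March 2025 is a Saturday, so the first Sunday is March 2 and the third is March 16.
1 September 2025 is a Monday, so the first Sunday is September 7 and the fourth is September 28.
At the standard offset (UTC−02:30), 14:45 UTC − 2h30m = 12:15 Ulur Republic standard time.
The standard-time date in Ulur Republic, 30 September 2025, does not fall between 16 March and 28 September, so daylight saving is not in effect and Ulur Republic is at UTC−02:30.
14:45 UTC − 2h30m = 12:15 local.

12:15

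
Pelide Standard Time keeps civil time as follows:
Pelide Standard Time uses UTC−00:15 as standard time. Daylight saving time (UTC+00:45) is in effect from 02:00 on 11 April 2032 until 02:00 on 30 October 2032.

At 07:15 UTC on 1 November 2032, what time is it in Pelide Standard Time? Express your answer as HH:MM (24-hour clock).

At the standard offset (UTC−00:15), 07:15 UTC − 0h15m = 07:00 Pelide Standard Time standard time.
The standard-time date in Pelide Standard Time, 1 November 2032, is outside the daylight-saving period (11 April – 30 October), so Pelide Standard Time is on standard time, UTC−00:15.
07:15 UTC − 0h15m = 07:00 local.

07:00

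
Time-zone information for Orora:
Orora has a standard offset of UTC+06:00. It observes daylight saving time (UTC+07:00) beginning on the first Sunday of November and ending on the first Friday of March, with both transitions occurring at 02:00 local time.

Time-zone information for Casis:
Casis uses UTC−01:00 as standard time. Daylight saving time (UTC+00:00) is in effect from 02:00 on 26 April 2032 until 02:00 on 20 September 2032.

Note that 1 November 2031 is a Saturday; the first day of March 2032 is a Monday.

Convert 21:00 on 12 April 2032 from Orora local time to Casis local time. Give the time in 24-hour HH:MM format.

14:00

1 November 2031 is a Saturday, so the first Sunday is November 2.
1 March 2032 is a Monday, so the first Friday is March 5.
12 April 2032 does not fall between 2 November 2031 and 5 March 2032, so daylight saving is not in effect and Orora is at UTC+06:00.
21:00 Orora − 6h = 15:00 UTC.
At the standard offset (UTC−01:00), 15:00 UTC − 1h = 14:00 Casis standard time.
The standard-time date in Casis, 12 April 2032, is outside the daylight-saving period (26 April – 20 September), so Casis is on standard time, UTC−01:00.
15:00 UTC − 1h = 14:00 Casis.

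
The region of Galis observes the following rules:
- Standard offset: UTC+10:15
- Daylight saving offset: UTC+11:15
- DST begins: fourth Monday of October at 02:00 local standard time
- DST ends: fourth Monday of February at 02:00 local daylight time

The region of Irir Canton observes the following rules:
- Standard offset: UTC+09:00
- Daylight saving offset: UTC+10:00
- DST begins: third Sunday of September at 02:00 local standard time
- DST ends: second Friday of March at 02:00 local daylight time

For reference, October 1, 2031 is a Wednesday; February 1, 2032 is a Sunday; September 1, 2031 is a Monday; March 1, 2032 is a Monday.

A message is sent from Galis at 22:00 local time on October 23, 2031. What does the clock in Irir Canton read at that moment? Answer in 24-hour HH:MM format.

21:45

1 October 2031 is a Wednesday, so the first Monday is October 6 and the fourth is October 27.
1 February 2032 is a Sunday, so the first Monday is February 2 and the fourth is February 23.
October 23, 2031 is outside the daylight-saving period (27 October 2031 – 23 February 2032), so Galis is on standard time, UTC+10:15.
22:00 Galis − 10h15m = 11:45 UTC.
1 September 2031 is a Monday, so the first Sunday is September 7 and the third is September 21.
1 March 2032 is a Monday, so the first Friday is March 5 and the second is March 12.
At the standard offset (UTC+09:00), 11:45 UTC + 9h = 20:45 Irir Canton standard time.
Daylight saving runs 21 September 2031 – 12 March 2032; the standard-time date in Irir Canton, October 23, 2031, is inside that window, so Irir Canton is at UTC+10:00.
11:45 UTC + 10h = 21:45 Irir Canton.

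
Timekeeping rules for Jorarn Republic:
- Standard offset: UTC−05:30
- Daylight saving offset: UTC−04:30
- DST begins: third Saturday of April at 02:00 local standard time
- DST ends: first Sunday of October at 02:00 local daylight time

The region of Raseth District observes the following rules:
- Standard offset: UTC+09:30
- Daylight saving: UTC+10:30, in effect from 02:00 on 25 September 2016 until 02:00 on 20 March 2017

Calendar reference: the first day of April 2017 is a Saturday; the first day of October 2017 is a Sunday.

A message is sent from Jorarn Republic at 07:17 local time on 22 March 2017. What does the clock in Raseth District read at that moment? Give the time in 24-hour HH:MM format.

22:17

1 April 2017 is a Saturday, so the first Saturday is April 1 and the third is April 15.
1 October 2017 is a Sunday, so the first Sunday is October 1.
22 March 2017 is outside the daylight-saving period (15 April – 1 October), so Jorarn Republic is on standard time, UTC−05:30.
07:17 Jorarn Republic + 5h30m = 12:47 UTC.
At the standard offset (UTC+09:30), 12:47 UTC + 9h30m = 22:17 Raseth District standard time.
The standard-time date in Raseth District, 22 March 2017, does not fall between 25 September 2016 and 20 March 2017, so daylight saving is not in effect and Raseth District is at UTC+09:30.
12:47 UTC + 9h30m = 22:17 Raseth District.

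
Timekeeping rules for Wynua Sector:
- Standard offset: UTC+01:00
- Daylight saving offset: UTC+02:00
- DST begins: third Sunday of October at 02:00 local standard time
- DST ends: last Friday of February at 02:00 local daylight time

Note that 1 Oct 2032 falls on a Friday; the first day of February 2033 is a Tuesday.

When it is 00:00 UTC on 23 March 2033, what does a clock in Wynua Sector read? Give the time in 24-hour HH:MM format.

1 October 2032 is a Friday, so the first Sunday is October 3 and the third is October 17.
1 February 2033 is a Tuesday, so Fridays fall on 4, 11, 18, 25; the last is February 25.
At the standard offset (UTC+01:00), 00:00 UTC + 1h = 01:00 Wynua Sector standard time.
Daylight saving runs 17 October 2032 – 25 February 2033; the standard-time date in Wynua Sector, 23 March 2033, is outside that window, so Wynua Sector is on standard time at UTC+01:00.
00:00 UTC + 1h = 01:00 local.

01:00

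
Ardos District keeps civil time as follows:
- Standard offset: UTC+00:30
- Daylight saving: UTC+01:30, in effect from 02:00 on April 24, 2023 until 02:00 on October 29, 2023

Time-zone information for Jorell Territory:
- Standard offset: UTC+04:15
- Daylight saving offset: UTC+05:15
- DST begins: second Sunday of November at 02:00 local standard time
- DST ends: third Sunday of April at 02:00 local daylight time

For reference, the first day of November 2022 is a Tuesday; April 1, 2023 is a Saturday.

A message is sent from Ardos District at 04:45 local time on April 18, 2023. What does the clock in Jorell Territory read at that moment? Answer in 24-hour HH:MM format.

08:30

April 18, 2023 does not fall between 24 April and 29 October, so daylight saving is not in effect and Ardos District is at UTC+00:30.
04:45 Ardos District − 0h30m = 04:15 UTC.
1 November 2022 is a Tuesday, so the first Sunday is November 6 and the second is November 13.
1 April 2023 is a Saturday, so the first Sunday is April 2 and the third is April 16.
At the standard offset (UTC+04:15), 04:15 UTC + 4h15m = 08:30 Jorell Territory standard time.
The standard-time date in Jorell Territory, April 18, 2023, is outside the daylight-saving period (13 November 2022 – 16 April 2023), so Jorell Territory is on standard time, UTC+04:15.
04:15 UTC + 4h15m = 08:30 Jorell Territory.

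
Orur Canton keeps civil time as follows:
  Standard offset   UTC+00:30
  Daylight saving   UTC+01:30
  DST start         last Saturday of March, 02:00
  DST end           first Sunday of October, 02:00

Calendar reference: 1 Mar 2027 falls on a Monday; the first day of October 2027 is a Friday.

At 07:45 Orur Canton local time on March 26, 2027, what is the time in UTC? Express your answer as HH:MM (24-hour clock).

1 March 2027 is a Monday, so Saturdays fall on 6, 13, 20, 27; the last is March 27.
1 October 2027 is a Friday, so the first Sunday is October 3.
Daylight saving runs 27 March – 3 October; March 26, 2027 is outside that window, so Orur Canton is on standard time at UTC+00:30.
07:45 local − 0h30m = 07:15 UTC.

07:15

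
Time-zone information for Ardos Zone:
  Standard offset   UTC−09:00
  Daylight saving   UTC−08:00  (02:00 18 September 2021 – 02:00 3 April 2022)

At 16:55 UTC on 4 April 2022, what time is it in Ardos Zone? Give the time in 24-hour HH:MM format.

At the standard offset (UTC−09:00), 16:55 UTC − 9h = 07:55 Ardos Zone standard time.
Daylight saving runs 18 September 2021 – 3 April 2022; the standard-time date in Ardos Zone, 4 April 2022, is outside that window, so Ardos Zone is on standard time at UTC−09:00.
16:55 UTC − 9h = 07:55 local.

07:55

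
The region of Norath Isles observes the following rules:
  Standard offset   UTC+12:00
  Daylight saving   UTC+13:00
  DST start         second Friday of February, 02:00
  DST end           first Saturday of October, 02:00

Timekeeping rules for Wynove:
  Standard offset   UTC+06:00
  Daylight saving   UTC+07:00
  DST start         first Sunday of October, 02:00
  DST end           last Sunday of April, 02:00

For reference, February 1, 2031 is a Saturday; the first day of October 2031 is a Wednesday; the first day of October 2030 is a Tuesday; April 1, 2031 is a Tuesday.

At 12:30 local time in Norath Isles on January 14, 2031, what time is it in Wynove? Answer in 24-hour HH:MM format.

1 February 2031 is a Saturday, so the first Friday is February 7 and the second is February 14.
1 October 2031 is a Wednesday, so the first Saturday is October 4.
Daylight saving runs 14 February – 4 October; January 14, 2031 is outside that window, so Norath Isles is on standard time at UTC+12:00.
12:30 Norath Isles − 12h = 00:30 UTC.
1 October 2030 is a Tuesday, so the first Sunday is October 6.
1 April 2031 is a Tuesday, so Sundays fall on 6, 13, 20, 27; the last is April 27.
At the standard offset (UTC+06:00), 00:30 UTC + 6h = 06:30 Wynove standard time.
The standard-time date in Wynove, January 14, 2031, lies within the daylight-saving period (6 October 2030 – 27 April 2031), so Wynove is on daylight time, UTC+07:00.
00:30 UTC + 7h = 07:30 Wynove.

07:30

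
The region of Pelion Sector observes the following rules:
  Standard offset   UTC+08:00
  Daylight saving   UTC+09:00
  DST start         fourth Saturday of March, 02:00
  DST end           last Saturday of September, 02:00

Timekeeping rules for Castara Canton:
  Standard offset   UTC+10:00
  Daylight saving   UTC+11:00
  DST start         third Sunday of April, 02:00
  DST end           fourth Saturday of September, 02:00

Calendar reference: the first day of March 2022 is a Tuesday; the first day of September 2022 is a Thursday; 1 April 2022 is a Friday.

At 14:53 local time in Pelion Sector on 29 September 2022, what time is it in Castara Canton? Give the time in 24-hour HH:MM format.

16:53

1 March 2022 is a Tuesday, so the first Saturday is March 5 and the fourth is March 26.
1 September 2022 is a Thursday, so Saturdays fall on 3, 10, 17, 24; the last is September 24.
29 September 2022 does not fall between 26 March and 24 September, so daylight saving is not in effect and Pelion Sector is at UTC+08:00.
14:53 Pelion Sector − 8h = 06:53 UTC.
1 April 2022 is a Friday, so the first Sunday is April 3 and the third is April 17.
1 September 2022 is a Thursday, so the first Saturday is September 3 and the fourth is September 24.
At the standard offset (UTC+10:00), 06:53 UTC + 10h = 16:53 Castara Canton standard time.
Daylight saving runs 17 April – 24 September; the standard-time date in Castara Canton, 29 September 2022, is outside that window, so Castara Canton is on standard time at UTC+10:00.
06:53 UTC + 10h = 16:53 Castara Canton.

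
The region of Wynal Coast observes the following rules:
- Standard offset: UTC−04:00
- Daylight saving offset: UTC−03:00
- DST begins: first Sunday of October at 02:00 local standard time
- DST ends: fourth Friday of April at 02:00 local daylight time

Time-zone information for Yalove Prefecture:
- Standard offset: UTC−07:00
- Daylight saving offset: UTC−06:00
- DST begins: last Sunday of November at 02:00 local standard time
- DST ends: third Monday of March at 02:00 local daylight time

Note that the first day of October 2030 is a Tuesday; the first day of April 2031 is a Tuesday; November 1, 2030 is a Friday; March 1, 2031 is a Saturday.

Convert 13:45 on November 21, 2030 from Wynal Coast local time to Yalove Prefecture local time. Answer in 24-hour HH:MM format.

09:45

1 October 2030 is a Tuesday, so the first Sunday is October 6.
1 April 2031 is a Tuesday, so the first Friday is April 4 and the fourth is April 25.
Daylight saving runs 6 October 2030 – 25 April 2031; November 21, 2030 is inside that window, so Wynal Coast is at UTC−03:00.
13:45 Wynal Coast + 3h = 16:45 UTC.
1 November 2030 is a Friday, so Sundays fall on 3, 10, 17, 24; the last is November 24.
1 March 2031 is a Saturday, so the first Monday is March 3 and the third is March 17.
At the standard offset (UTC−07:00), 16:45 UTC − 7h = 09:45 Yalove Prefecture standard time.
The standard-time date in Yalove Prefecture, November 21, 2030, is outside the daylight-saving period (24 November 2030 – 17 March 2031), so Yalove Prefecture is on standard time, UTC−07:00.
16:45 UTC − 7h = 09:45 Yalove Prefecture.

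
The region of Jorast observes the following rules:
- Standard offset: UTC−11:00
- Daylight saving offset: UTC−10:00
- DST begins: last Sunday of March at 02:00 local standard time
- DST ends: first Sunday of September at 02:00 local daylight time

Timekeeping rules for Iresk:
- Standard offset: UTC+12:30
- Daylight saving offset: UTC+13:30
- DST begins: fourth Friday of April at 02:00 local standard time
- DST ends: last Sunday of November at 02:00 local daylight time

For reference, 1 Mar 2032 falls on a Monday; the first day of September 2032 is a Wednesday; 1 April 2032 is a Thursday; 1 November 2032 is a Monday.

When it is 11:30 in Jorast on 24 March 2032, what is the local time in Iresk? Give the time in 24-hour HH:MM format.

11:00

1 March 2032 is a Monday, so Sundays fall on 7, 14, 21, 28; the last is March 28.
1 September 2032 is a Wednesday, so the first Sunday is September 5.
Daylight saving runs 28 March – 5 September; 24 March 2032 is outside that window, so Jorast is on standard time at UTC−11:00.
11:30 Jorast + 11h = 22:30 UTC.
1 April 2032 is a Thursday, so the first Friday is April 2 and the fourth is April 23.
1 November 2032 is a Monday, so Sundays fall on 7, 14, 21, 28; the last is November 28.
At the standard offset (UTC+12:30), 22:30 UTC + 12h30m = 11:00 Iresk standard time (rolling into the next day, 25 March 2032).
The standard-time date in Iresk, 25 March 2032, does not fall between 23 April and 28 November, so daylight saving is not in effect and Iresk is at UTC+12:30.
22:30 UTC + 12h30m = 11:00 Iresk (rolling into the next day, 25 March 2032).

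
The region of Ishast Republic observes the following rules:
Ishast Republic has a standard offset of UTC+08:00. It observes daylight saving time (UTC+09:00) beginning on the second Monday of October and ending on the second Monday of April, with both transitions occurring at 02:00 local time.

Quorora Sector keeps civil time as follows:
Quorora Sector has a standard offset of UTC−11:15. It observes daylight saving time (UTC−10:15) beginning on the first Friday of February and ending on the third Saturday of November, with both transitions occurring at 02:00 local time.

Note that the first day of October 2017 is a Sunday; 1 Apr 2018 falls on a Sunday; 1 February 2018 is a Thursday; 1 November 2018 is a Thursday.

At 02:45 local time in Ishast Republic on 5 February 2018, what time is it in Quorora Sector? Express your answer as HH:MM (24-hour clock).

07:30

1 October 2017 is a Sunday, so the first Monday is October 2 and the second is October 9.
1 April 2018 is a Sunday, so the first Monday is April 2 and the second is April 9.
5 February 2018 lies within the daylight-saving period (9 October 2017 – 9 April 2018), so Ishast Republic is on daylight time, UTC+09:00.
02:45 Ishast Republic − 9h = 17:45 UTC (rolling into the previous day, 4 February 2018).
1 February 2018 is a Thursday, so the first Friday is February 2.
1 November 2018 is a Thursday, so the first Saturday is November 3 and the third is November 17.
At the standard offset (UTC−11:15), 17:45 UTC − 11h15m = 06:30 Quorora Sector standard time.
Daylight saving runs 2 February – 17 November; the standard-time date in Quorora Sector, 4 February 2018, is inside that window, so Quorora Sector is at UTC−10:15.
17:45 UTC − 10h15m = 07:30 Quorora Sector.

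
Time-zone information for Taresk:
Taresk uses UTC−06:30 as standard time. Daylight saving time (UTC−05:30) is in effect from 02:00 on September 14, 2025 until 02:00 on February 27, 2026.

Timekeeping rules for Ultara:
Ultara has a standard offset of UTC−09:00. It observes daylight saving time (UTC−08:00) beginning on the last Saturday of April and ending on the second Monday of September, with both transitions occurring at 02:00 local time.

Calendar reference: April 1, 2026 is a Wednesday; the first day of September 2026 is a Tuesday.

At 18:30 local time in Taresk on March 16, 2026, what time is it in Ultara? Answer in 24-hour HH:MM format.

March 16, 2026 is outside the daylight-saving period (14 September 2025 – 27 February 2026), so Taresk is on standard time, UTC−06:30.
18:30 Taresk + 6h30m = 01:00 UTC (rolling into the next day, 17 March 2026).
1 April 2026 is a Wednesday, so Saturdays fall on 4, 11, 18, 25; the last is April 25.
1 September 2026 is a Tuesday, so the first Monday is September 7 and the second is September 14.
At the standard offset (UTC−09:00), 01:00 UTC − 9h = 16:00 Ultara standard time (rolling into the previous day, 16 March 2026).
The standard-time date in Ultara, March 16, 2026, is outside the daylight-saving period (25 April – 14 September), so Ultara is on standard time, UTC−09:00.
01:00 UTC − 9h = 16:00 Ultara (rolling into the previous day, 16 March 2026).

16:00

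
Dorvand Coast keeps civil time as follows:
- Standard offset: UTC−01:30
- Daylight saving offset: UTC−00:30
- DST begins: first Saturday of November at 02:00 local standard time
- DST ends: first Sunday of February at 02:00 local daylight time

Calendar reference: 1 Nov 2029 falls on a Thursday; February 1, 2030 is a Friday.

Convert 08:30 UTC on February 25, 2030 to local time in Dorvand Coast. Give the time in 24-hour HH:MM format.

1 November 2029 is a Thursday, so the first Saturday is November 3.
1 February 2030 is a Friday, so the first Sunday is February 3.
At the standard offset (UTC−01:30), 08:30 UTC − 1h30m = 07:00 Dorvand Coast standard time.
Daylight saving runs 3 November 2029 – 3 February 2030; the standard-time date in Dorvand Coast, February 25, 2030, is outside that window, so Dorvand Coast is on standard time at UTC−01:30.
08:30 UTC − 1h30m = 07:00 local.

07:00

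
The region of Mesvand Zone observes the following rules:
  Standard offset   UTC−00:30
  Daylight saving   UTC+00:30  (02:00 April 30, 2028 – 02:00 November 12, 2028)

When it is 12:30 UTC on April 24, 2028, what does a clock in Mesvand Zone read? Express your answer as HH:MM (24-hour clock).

At the standard offset (UTC−00:30), 12:30 UTC − 0h30m = 12:00 Mesvand Zone standard time.
The standard-time date in Mesvand Zone, April 24, 2028, does not fall between 30 April and 12 November, so daylight saving is not in effect and Mesvand Zone is at UTC−00:30.
12:30 UTC − 0h30m = 12:00 local.

12:00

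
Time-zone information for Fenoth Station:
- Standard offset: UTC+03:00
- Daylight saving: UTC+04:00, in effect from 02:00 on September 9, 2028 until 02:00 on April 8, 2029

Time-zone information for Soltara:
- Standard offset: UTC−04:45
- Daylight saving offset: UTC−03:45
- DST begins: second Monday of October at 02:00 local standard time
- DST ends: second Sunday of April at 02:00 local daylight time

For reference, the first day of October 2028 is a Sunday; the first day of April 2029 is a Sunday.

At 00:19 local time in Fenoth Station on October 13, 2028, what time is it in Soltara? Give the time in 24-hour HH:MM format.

October 13, 2028 lies within the daylight-saving period (9 September 2028 – 8 April 2029), so Fenoth Station is on daylight time, UTC+04:00.
00:19 Fenoth Station − 4h = 20:19 UTC (rolling into the previous day, 12 October 2028).
1 October 2028 is a Sunday, so the first Monday is October 2 and the second is October 9.
1 April 2029 is a Sunday, so the first Sunday is April 1 and the second is April 8.
At the standard offset (UTC−04:45), 20:19 UTC − 4h45m = 15:34 Soltara standard time.
The standard-time date in Soltara, October 12, 2028, falls between 9 October 2028 and 8 April 2029, so daylight saving is in effect and Soltara is at UTC−03:45.
20:19 UTC − 3h45m = 16:34 Soltara.

16:34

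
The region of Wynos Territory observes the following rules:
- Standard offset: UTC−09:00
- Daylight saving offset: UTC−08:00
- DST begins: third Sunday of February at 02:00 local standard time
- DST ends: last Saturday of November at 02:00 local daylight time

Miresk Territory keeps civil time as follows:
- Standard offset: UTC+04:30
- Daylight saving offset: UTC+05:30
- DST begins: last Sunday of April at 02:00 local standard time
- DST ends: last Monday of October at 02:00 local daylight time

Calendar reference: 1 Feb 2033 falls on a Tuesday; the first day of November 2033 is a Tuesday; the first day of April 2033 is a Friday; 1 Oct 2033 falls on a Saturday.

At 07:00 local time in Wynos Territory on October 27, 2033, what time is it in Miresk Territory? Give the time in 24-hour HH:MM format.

20:30

1 February 2033 is a Tuesday, so the first Sunday is February 6 and the third is February 20.
1 November 2033 is a Tuesday, so Saturdays fall on 5, 12, 19, 26; the last is November 26.
Daylight saving runs 20 February – 26 November; October 27, 2033 is inside that window, so Wynos Territory is at UTC−08:00.
07:00 Wynos Territory + 8h = 15:00 UTC.
1 April 2033 is a Friday, so Sundays fall on 3, 10, 17, 24; the last is April 24.
1 October 2033 is a Saturday, so Mondays fall on 3, 10, 17, 24, 31; the last is October 31.
At the standard offset (UTC+04:30), 15:00 UTC + 4h30m = 19:30 Miresk Territory standard time.
The standard-time date in Miresk Territory, October 27, 2033, falls between 24 April and 31 October, so daylight saving is in effect and Miresk Territory is at UTC+05:30.
15:00 UTC + 5h30m = 20:30 Miresk Territory.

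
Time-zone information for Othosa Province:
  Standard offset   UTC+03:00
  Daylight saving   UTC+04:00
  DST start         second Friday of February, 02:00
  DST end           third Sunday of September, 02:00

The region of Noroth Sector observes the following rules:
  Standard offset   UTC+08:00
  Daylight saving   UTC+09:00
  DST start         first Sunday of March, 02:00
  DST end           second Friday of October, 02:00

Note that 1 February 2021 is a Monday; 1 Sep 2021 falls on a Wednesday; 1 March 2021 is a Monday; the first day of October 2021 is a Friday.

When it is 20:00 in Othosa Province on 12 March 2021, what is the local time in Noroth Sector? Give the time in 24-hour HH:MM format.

1 February 2021 is a Monday, so the first Friday is February 5 and the second is February 12.
1 September 2021 is a Wednesday, so the first Sunday is September 5 and the third is September 19.
12 March 2021 lies within the daylight-saving period (12 February – 19 September), so Othosa Province is on daylight time, UTC+04:00.
20:00 Othosa Province − 4h = 16:00 UTC.
1 March 2021 is a Monday, so the first Sunday is March 7.
1 October 2021 is a Friday, so the first Friday is October 1 and the second is October 8.
At the standard offset (UTC+08:00), 16:00 UTC + 8h = 00:00 Noroth Sector standard time (rolling into the next day, 13 March 2021).
The standard-time date in Noroth Sector, 13 March 2021, lies within the daylight-saving period (7 March – 8 October), so Noroth Sector is on daylight time, UTC+09:00.
16:00 UTC + 9h = 01:00 Noroth Sector (rolling into the next day, 13 March 2021).

01:00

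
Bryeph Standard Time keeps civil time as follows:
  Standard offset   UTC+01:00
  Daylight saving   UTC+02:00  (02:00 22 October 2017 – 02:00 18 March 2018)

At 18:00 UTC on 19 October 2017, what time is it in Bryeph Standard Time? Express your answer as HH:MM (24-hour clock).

19:00

At the standard offset (UTC+01:00), 18:00 UTC + 1h = 19:00 Bryeph Standard Time standard time.
Daylight saving runs 22 October 2017 – 18 March 2018; the standard-time date in Bryeph Standard Time, 19 October 2017, is outside that window, so Bryeph Standard Time is on standard time at UTC+01:00.
18:00 UTC + 1h = 19:00 local.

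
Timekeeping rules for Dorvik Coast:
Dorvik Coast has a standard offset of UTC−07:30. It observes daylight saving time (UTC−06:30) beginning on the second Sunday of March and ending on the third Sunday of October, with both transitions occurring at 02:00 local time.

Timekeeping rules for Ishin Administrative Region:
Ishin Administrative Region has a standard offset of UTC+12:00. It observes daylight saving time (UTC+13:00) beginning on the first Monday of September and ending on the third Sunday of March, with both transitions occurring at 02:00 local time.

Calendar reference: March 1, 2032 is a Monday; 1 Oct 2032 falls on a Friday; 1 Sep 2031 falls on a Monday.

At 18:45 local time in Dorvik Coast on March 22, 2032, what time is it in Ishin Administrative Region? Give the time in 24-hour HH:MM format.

13:15

1 March 2032 is a Monday, so the first Sunday is March 7 and the second is March 14.
1 October 2032 is a Friday, so the first Sunday is October 3 and the third is October 17.
March 22, 2032 falls between 14 March and 17 October, so daylight saving is in effect and Dorvik Coast is at UTC−06:30.
18:45 Dorvik Coast + 6h30m = 01:15 UTC (rolling into the next day, 23 March 2032).
1 September 2031 is a Monday, so the first Monday is September 1.
1 March 2032 is a Monday, so the first Sunday is March 7 and the third is March 21.
At the standard offset (UTC+12:00), 01:15 UTC + 12h = 13:15 Ishin Administrative Region standard time.
The standard-time date in Ishin Administrative Region, March 23, 2032, does not fall between 1 September 2031 and 21 March 2032, so daylight saving is not in effect and Ishin Administrative Region is at UTC+12:00.
01:15 UTC + 12h = 13:15 Ishin Administrative Region.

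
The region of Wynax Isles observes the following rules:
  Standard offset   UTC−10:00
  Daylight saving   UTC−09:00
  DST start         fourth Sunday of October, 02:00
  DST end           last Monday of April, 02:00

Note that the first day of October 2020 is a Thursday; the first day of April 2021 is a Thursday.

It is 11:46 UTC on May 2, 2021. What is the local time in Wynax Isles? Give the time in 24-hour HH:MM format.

01:46

1 October 2020 is a Thursday, so the first Sunday is October 4 and the fourth is October 25.
1 April 2021 is a Thursday, so Mondays fall on 5, 12, 19, 26; the last is April 26.
At the standard offset (UTC−10:00), 11:46 UTC − 10h = 01:46 Wynax Isles standard time.
Daylight saving runs 25 October 2020 – 26 April 2021; the standard-time date in Wynax Isles, May 2, 2021, is outside that window, so Wynax Isles is on standard time at UTC−10:00.
11:46 UTC − 10h = 01:46 local.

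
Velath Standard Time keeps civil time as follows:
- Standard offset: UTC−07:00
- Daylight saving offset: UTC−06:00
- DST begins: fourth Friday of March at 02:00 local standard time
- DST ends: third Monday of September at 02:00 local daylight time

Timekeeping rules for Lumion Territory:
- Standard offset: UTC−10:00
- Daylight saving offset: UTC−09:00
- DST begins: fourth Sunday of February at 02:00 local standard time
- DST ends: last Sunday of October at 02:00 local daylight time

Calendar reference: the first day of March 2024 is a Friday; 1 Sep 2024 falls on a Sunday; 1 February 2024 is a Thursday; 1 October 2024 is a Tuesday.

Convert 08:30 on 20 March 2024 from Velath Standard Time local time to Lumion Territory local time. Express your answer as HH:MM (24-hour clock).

1 March 2024 is a Friday, so the first Friday is March 1 and the fourth is March 22.
1 September 2024 is a Sunday, so the first Monday is September 2 and the third is September 16.
Daylight saving runs 22 March – 16 September; 20 March 2024 is outside that window, so Velath Standard Time is on standard time at UTC−07:00.
08:30 Velath Standard Time + 7h = 15:30 UTC.
1 February 2024 is a Thursday, so the first Sunday is February 4 and the fourth is February 25.
1 October 2024 is a Tuesday, so Sundays fall on 6, 13, 20, 27; the last is October 27.
At the standard offset (UTC−10:00), 15:30 UTC − 10h = 05:30 Lumion Territory standard time.
The standard-time date in Lumion Territory, 20 March 2024, lies within the daylight-saving period (25 February – 27 October), so Lumion Territory is on daylight time, UTC−09:00.
15:30 UTC − 9h = 06:30 Lumion Territory.

06:30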